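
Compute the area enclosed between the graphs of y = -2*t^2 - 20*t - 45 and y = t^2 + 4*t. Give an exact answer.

Set the curves equal: -2*t^2 - 20*t - 45 = t^2 + 4*t, so -3*t^2 - 24*t - 45 = 0, which factors as -3*(t + 3)*(t + 5) = 0. The curves meet at t = -5, -3.
On [-5, -3], y = -2*t^2 - 20*t - 45 is on top; that piece has area ∫[-5,-3] (-3*t^2 - 24*t - 45) dt = 4.

4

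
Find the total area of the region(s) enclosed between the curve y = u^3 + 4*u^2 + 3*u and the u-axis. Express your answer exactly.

The curve meets the u-axis where u^3 + 4*u^2 + 3*u = 0, i.e. u*(u + 1)*(u + 3) = 0, at u = -3, -1, 0.
On [-3, -1] the curve lies above the axis; ∫[-3,-1] (u^3 + 4*u^2 + 3*u) du = 8/3, giving area 8/3.
On [-1, 0] the curve lies below the axis; ∫[-1,0] (u^3 + 4*u^2 + 3*u) du = -5/12, giving area 5/12.
Total area = 8/3 + 5/12 = 37/12.

37/12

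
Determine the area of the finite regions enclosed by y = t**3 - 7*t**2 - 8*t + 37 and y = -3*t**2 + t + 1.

Set the curves equal: t**3 - 7*t**2 - 8*t + 37 = -3*t**2 + t + 1, so t**3 - 4*t**2 - 9*t + 36 = 0, which factors as (t - 4)*(t - 3)*(t + 3) = 0. The curves meet at t = -3, 3, 4.
On [-3, 3], y = t**3 - 7*t**2 - 8*t + 37 is on top; that piece has area ∫[-3,3] (t**3 - 4*t**2 - 9*t + 36) dt = 144.
On [3, 4], y = -3*t**2 + t + 1 is on top; that piece has area ∫[3,4] (-(t**3 - 4*t**2 - 9*t + 36)) dt = 13/12.
Total enclosed area = 144 + 13/12 = 1741/12.

1741/12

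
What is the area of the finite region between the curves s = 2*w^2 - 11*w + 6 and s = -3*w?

8/3

Both boundary curves give s as a function of w, so integrate with respect to w. Setting them equal: 2*w^2 - 8*w + 6 = 0, i.e. 2*(w - 3)*(w - 1) = 0, so they meet at w = 1, 3.
For w in [1, 3], s = 2*w^2 - 11*w + 6 is on the left; area = ∫[1,3] (-(2*w^2 - 8*w + 6)) dw = 8/3.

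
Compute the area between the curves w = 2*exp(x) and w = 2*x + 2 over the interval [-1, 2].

-9 - 2*exp(-1) + 2*exp(2)

On [-1, 2], (2*exp(x)) - (2*x + 2) = -2*x + 2*exp(x) - 2 is ≥ 0 throughout, so the area is a single integral of |-2*x + 2*exp(x) - 2|.
∫[-1,2] (-2*x + 2*exp(x) - 2) dx = -9 - 2*exp(-1) + 2*exp(2).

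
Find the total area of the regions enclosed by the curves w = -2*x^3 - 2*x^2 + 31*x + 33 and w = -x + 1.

Set the curves equal: -2*x^3 - 2*x^2 + 31*x + 33 = -x + 1, so -2*x^3 - 2*x^2 + 32*x + 32 = 0, which factors as -2*(x - 4)*(x + 1)*(x + 4) = 0. The curves meet at x = -4, -1, 4.
On [-4, -1], w = -x + 1 is on top; that piece has area ∫[-4,-1] (-(-2*x^3 - 2*x^2 + 32*x + 32)) dx = 117/2.
On [-1, 4], w = -2*x^3 - 2*x^2 + 31*x + 33 is on top; that piece has area ∫[-1,4] (-2*x^3 - 2*x^2 + 32*x + 32) dx = 1375/6.
Total enclosed area = 117/2 + 1375/6 = 863/3.

863/3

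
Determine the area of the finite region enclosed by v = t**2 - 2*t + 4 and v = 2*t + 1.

4/3

Set the curves equal: t**2 - 2*t + 4 = 2*t + 1, so t**2 - 4*t + 3 = 0, which factors as (t - 3)*(t - 1) = 0. The curves meet at t = 1, 3.
On [1, 3], v = 2*t + 1 is on top; that piece has area ∫[1,3] (-(t**2 - 4*t + 3)) dt = 4/3.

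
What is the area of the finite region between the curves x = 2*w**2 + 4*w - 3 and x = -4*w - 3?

Both boundary curves give x as a function of w, so integrate with respect to w. Setting them equal: 2*w**2 + 8*w = 0, i.e. 2*w*(w + 4) = 0, so they meet at w = -4, 0.
For w in [-4, 0], x = 2*w**2 + 4*w - 3 is on the left; area = ∫[-4,0] (-(2*w**2 + 8*w)) dw = 64/3.

64/3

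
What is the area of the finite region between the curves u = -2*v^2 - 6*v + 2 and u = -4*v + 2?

Both boundary curves give u as a function of v, so integrate with respect to v. Setting them equal: -2*v^2 - 2*v = 0, i.e. -2*v*(v + 1) = 0, so they meet at v = -1, 0.
For v in [-1, 0], u = -2*v^2 - 6*v + 2 is on the right; area = ∫[-1,0] (-2*v^2 - 2*v) dv = 1/3.

1/3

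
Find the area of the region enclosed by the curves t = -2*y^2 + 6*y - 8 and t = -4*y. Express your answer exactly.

9

Both boundary curves give t as a function of y, so integrate with respect to y. Setting them equal: -2*y^2 + 10*y - 8 = 0, i.e. -2*(y - 4)*(y - 1) = 0, so they meet at y = 1, 4.
For y in [1, 4], t = -2*y^2 + 6*y - 8 is on the right; area = ∫[1,4] (-2*y^2 + 10*y - 8) dy = 9.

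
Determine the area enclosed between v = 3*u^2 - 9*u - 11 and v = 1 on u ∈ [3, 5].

15

The difference (3*u^2 - 9*u - 11) - (1) = 3*u^2 - 9*u - 12 changes sign at u = 4 inside [3, 5], so split the integral there.
∫[3,4] (3*u^2 - 9*u - 12) du = -13/2; the area of that piece is 13/2.
∫[4,5] (3*u^2 - 9*u - 12) du = 17/2.
Total area = 13/2 + 17/2 = 15.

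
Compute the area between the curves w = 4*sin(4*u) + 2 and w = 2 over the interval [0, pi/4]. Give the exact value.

On [0, pi/4], (4*sin(4*u) + 2) - (2) = 4*sin(4*u) is ≥ 0 throughout, so the area is a single integral of |4*sin(4*u)|.
∫[0,pi/4] (4*sin(4*u)) du = 2.

2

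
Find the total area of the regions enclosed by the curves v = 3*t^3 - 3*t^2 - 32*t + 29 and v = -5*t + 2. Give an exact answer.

148

Set the curves equal: 3*t^3 - 3*t^2 - 32*t + 29 = -5*t + 2, so 3*t^3 - 3*t^2 - 27*t + 27 = 0, which factors as 3*(t - 3)*(t - 1)*(t + 3) = 0. The curves meet at t = -3, 1, 3.
On [-3, 1], v = 3*t^3 - 3*t^2 - 32*t + 29 is on top; that piece has area ∫[-3,1] (3*t^3 - 3*t^2 - 27*t + 27) dt = 128.
On [1, 3], v = -5*t + 2 is on top; that piece has area ∫[1,3] (-(3*t^3 - 3*t^2 - 27*t + 27)) dt = 20.
Total enclosed area = 128 + 20 = 148.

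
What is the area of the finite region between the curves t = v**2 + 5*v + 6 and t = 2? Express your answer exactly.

9/2

Both boundary curves give t as a function of v, so integrate with respect to v. Setting them equal: v**2 + 5*v + 4 = 0, i.e. (v + 1)*(v + 4) = 0, so they meet at v = -4, -1.
For v in [-4, -1], t = v**2 + 5*v + 6 is on the left; area = ∫[-4,-1] (-(v**2 + 5*v + 4)) dv = 9/2.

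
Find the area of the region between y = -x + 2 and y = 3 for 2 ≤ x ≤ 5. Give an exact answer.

On [2, 5], (-x + 2) - (3) = -x - 1 is ≤ 0 throughout, so the area is a single integral of |-x - 1|.
∫[2,5] (-x - 1) dx = -27/2; the area of that piece is 27/2.

27/2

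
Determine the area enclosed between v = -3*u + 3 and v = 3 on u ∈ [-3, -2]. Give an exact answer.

15/2

On [-3, -2], (-3*u + 3) - (3) = -3*u is ≥ 0 throughout, so the area is a single integral of |-3*u|.
∫[-3,-2] (-3*u) du = 15/2.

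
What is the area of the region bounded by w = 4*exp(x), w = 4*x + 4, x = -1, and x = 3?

-32 - 4*exp(-1) + 4*exp(3)

On [-1, 3], (4*exp(x)) - (4*x + 4) = -4*x + 4*exp(x) - 4 is ≥ 0 throughout, so the area is a single integral of |-4*x + 4*exp(x) - 4|.
∫[-1,3] (-4*x + 4*exp(x) - 4) dx = -32 - 4*exp(-1) + 4*exp(3).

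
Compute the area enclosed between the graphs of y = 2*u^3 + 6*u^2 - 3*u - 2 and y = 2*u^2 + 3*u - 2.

71/3

Set the curves equal: 2*u^3 + 6*u^2 - 3*u - 2 = 2*u^2 + 3*u - 2, so 2*u^3 + 4*u^2 - 6*u = 0, which factors as 2*u*(u - 1)*(u + 3) = 0. The curves meet at u = -3, 0, 1.
On [-3, 0], y = 2*u^3 + 6*u^2 - 3*u - 2 is on top; that piece has area ∫[-3,0] (2*u^3 + 4*u^2 - 6*u) du = 45/2.
On [0, 1], y = 2*u^2 + 3*u - 2 is on top; that piece has area ∫[0,1] (-(2*u^3 + 4*u^2 - 6*u)) du = 7/6.
Total enclosed area = 45/2 + 7/6 = 71/3.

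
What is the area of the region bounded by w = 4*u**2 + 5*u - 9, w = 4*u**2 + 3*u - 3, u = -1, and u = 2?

On [-1, 2], (4*u**2 + 5*u - 9) - (4*u**2 + 3*u - 3) = 2*u - 6 is ≤ 0 throughout, so the area is a single integral of |2*u - 6|.
∫[-1,2] (2*u - 6) du = -15; the area of that piece is 15.

15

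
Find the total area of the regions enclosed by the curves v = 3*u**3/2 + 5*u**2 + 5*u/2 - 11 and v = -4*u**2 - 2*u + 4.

Set the curves equal: 3*u**3/2 + 5*u**2 + 5*u/2 - 11 = -4*u**2 - 2*u + 4, so 3*u**3/2 + 9*u**2 + 9*u/2 - 15 = 0, which factors as 3*(u - 1)*(u + 2)*(u + 5)/2 = 0. The curves meet at u = -5, -2, 1.
On [-5, -2], v = 3*u**3/2 + 5*u**2 + 5*u/2 - 11 is on top; that piece has area ∫[-5,-2] (3*u**3/2 + 9*u**2 + 9*u/2 - 15) du = 243/8.
On [-2, 1], v = -4*u**2 - 2*u + 4 is on top; that piece has area ∫[-2,1] (-(3*u**3/2 + 9*u**2 + 9*u/2 - 15)) du = 243/8.
Total enclosed area = 243/8 + 243/8 = 243/4.

243/4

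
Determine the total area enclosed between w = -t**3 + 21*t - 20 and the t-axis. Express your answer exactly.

The curve meets the t-axis where -t**3 + 21*t - 20 = 0, i.e. -(t - 4)*(t - 1)*(t + 5) = 0, at t = -5, 1, 4.
On [-5, 1] the curve lies below the axis; ∫[-5,1] (-t**3 + 21*t - 20) dt = -216, giving area 216.
On [1, 4] the curve lies above the axis; ∫[1,4] (-t**3 + 21*t - 20) dt = 135/4, giving area 135/4.
Total area = 216 + 135/4 = 999/4.

999/4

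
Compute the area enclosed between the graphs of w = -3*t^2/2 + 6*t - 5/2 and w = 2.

Set the curves equal: -3*t^2/2 + 6*t - 5/2 = 2, so -3*t^2/2 + 6*t - 9/2 = 0, which factors as -3*(t - 3)*(t - 1)/2 = 0. The curves meet at t = 1, 3.
On [1, 3], w = -3*t^2/2 + 6*t - 5/2 is on top; that piece has area ∫[1,3] (-3*t^2/2 + 6*t - 9/2) dt = 2.

2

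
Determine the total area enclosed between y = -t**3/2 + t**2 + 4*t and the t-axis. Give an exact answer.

The curve meets the t-axis where -t**3/2 + t**2 + 4*t = 0, i.e. -t*(t - 4)*(t + 2)/2 = 0, at t = -2, 0, 4.
On [-2, 0] the curve lies below the axis; ∫[-2,0] (-t**3/2 + t**2 + 4*t) dt = -10/3, giving area 10/3.
On [0, 4] the curve lies above the axis; ∫[0,4] (-t**3/2 + t**2 + 4*t) dt = 64/3, giving area 64/3.
Total area = 10/3 + 64/3 = 74/3.

74/3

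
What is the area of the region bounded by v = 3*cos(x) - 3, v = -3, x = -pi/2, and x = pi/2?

6

On [-pi/2, pi/2], (3*cos(x) - 3) - (-3) = 3*cos(x) is ≥ 0 throughout, so the area is a single integral of |3*cos(x)|.
∫[-pi/2,pi/2] (3*cos(x)) dx = 6.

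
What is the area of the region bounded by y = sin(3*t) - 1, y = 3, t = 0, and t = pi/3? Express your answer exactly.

-2/3 + 4*pi/3

On [0, pi/3], (sin(3*t) - 1) - (3) = sin(3*t) - 4 is ≤ 0 throughout, so the area is a single integral of |sin(3*t) - 4|.
∫[0,pi/3] (sin(3*t) - 4) dt = 2/3 - 4*pi/3; the area of that piece is -2/3 + 4*pi/3.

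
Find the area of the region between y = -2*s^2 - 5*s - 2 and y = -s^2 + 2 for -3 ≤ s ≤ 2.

The difference (-2*s^2 - 5*s - 2) - (-s^2 + 2) = -s^2 - 5*s - 4 changes sign at s = -1 inside [-3, 2], so split the integral there.
∫[-3,-1] (-s^2 - 5*s - 4) ds = 10/3.
∫[-1,2] (-s^2 - 5*s - 4) ds = -45/2; the area of that piece is 45/2.
Total area = 10/3 + 45/2 = 155/6.

155/6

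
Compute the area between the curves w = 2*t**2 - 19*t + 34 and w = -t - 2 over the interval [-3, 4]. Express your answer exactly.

763/3

The difference (2*t**2 - 19*t + 34) - (-t - 2) = 2*t**2 - 18*t + 36 changes sign at t = 3 inside [-3, 4], so split the integral there.
∫[-3,3] (2*t**2 - 18*t + 36) dt = 252.
∫[3,4] (2*t**2 - 18*t + 36) dt = -7/3; the area of that piece is 7/3.
Total area = 252 + 7/3 = 763/3.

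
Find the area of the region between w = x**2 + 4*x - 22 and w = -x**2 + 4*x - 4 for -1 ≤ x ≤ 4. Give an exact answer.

The difference (x**2 + 4*x - 22) - (-x**2 + 4*x - 4) = 2*x**2 - 18 changes sign at x = 3 inside [-1, 4], so split the integral there.
∫[-1,3] (2*x**2 - 18) dx = -160/3; the area of that piece is 160/3.
∫[3,4] (2*x**2 - 18) dx = 20/3.
Total area = 160/3 + 20/3 = 60.

60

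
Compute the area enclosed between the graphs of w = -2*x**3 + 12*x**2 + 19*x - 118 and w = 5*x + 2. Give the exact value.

517

Set the curves equal: -2*x**3 + 12*x**2 + 19*x - 118 = 5*x + 2, so -2*x**3 + 12*x**2 + 14*x - 120 = 0, which factors as -2*(x - 5)*(x - 4)*(x + 3) = 0. The curves meet at x = -3, 4, 5.
On [-3, 4], w = 5*x + 2 is on top; that piece has area ∫[-3,4] (-(-2*x**3 + 12*x**2 + 14*x - 120)) dx = 1029/2.
On [4, 5], w = -2*x**3 + 12*x**2 + 19*x - 118 is on top; that piece has area ∫[4,5] (-2*x**3 + 12*x**2 + 14*x - 120) dx = 5/2.
Total enclosed area = 1029/2 + 5/2 = 517.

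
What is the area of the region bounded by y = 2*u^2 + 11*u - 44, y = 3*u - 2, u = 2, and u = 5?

164/3

The difference (2*u^2 + 11*u - 44) - (3*u - 2) = 2*u^2 + 8*u - 42 changes sign at u = 3 inside [2, 5], so split the integral there.
∫[2,3] (2*u^2 + 8*u - 42) du = -28/3; the area of that piece is 28/3.
∫[3,5] (2*u^2 + 8*u - 42) du = 136/3.
Total area = 28/3 + 136/3 = 164/3.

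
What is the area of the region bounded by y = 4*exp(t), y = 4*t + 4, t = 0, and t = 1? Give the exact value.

-10 + 4*exp(1)

On [0, 1], (4*exp(t)) - (4*t + 4) = -4*t + 4*exp(t) - 4 is ≥ 0 throughout, so the area is a single integral of |-4*t + 4*exp(t) - 4|.
∫[0,1] (-4*t + 4*exp(t) - 4) dt = -10 + 4*exp(1).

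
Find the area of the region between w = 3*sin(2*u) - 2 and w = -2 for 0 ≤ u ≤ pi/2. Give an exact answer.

On [0, pi/2], (3*sin(2*u) - 2) - (-2) = 3*sin(2*u) is ≥ 0 throughout, so the area is a single integral of |3*sin(2*u)|.
∫[0,pi/2] (3*sin(2*u)) du = 3.

3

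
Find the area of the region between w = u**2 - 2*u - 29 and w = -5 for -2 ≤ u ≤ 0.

124/3

On [-2, 0], (u**2 - 2*u - 29) - (-5) = u**2 - 2*u - 24 is ≤ 0 throughout, so the area is a single integral of |u**2 - 2*u - 24|.
∫[-2,0] (u**2 - 2*u - 24) du = -124/3; the area of that piece is 124/3.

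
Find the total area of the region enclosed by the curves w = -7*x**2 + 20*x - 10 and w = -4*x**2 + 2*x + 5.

32

Set the curves equal: -7*x**2 + 20*x - 10 = -4*x**2 + 2*x + 5, so -3*x**2 + 18*x - 15 = 0, which factors as -3*(x - 5)*(x - 1) = 0. The curves meet at x = 1, 5.
On [1, 5], w = -7*x**2 + 20*x - 10 is on top; that piece has area ∫[1,5] (-3*x**2 + 18*x - 15) dx = 32.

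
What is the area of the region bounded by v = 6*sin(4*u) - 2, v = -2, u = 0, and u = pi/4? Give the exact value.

On [0, pi/4], (6*sin(4*u) - 2) - (-2) = 6*sin(4*u) is ≥ 0 throughout, so the area is a single integral of |6*sin(4*u)|.
∫[0,pi/4] (6*sin(4*u)) du = 3.

3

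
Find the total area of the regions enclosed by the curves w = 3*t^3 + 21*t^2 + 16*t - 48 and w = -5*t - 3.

148

Set the curves equal: 3*t^3 + 21*t^2 + 16*t - 48 = -5*t - 3, so 3*t^3 + 21*t^2 + 21*t - 45 = 0, which factors as 3*(t - 1)*(t + 3)*(t + 5) = 0. The curves meet at t = -5, -3, 1.
On [-5, -3], w = 3*t^3 + 21*t^2 + 16*t - 48 is on top; that piece has area ∫[-5,-3] (3*t^3 + 21*t^2 + 21*t - 45) dt = 20.
On [-3, 1], w = -5*t - 3 is on top; that piece has area ∫[-3,1] (-(3*t^3 + 21*t^2 + 21*t - 45)) dt = 128.
Total enclosed area = 20 + 128 = 148.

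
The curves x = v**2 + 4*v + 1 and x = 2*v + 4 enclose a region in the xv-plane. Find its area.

Both boundary curves give x as a function of v, so integrate with respect to v. Setting them equal: v**2 + 2*v - 3 = 0, i.e. (v - 1)*(v + 3) = 0, so they meet at v = -3, 1.
For v in [-3, 1], x = v**2 + 4*v + 1 is on the left; area = ∫[-3,1] (-(v**2 + 2*v - 3)) dv = 32/3.

32/3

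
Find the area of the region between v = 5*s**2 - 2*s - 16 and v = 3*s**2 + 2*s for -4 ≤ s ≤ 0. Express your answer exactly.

The difference (5*s**2 - 2*s - 16) - (3*s**2 + 2*s) = 2*s**2 - 4*s - 16 changes sign at s = -2 inside [-4, 0], so split the integral there.
∫[-4,-2] (2*s**2 - 4*s - 16) ds = 88/3.
∫[-2,0] (2*s**2 - 4*s - 16) ds = -56/3; the area of that piece is 56/3.
Total area = 88/3 + 56/3 = 48.

48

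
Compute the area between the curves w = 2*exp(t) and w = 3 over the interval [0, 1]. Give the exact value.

-7 - 6*log(2) + 2*exp(1) + 6*log(3)

The difference (2*exp(t)) - (3) = 2*exp(t) - 3 changes sign at t = log(3/2) inside [0, 1], so split the integral there.
∫[0,log(3/2)] (2*exp(t) - 3) dt = log(8/27) + 1; the area of that piece is -1 + log(27/8).
∫[log(3/2),1] (2*exp(t) - 3) dt = -6 - 3*log(2) + 3*log(3) + 2*exp(1).
Total area = (-1 + log(27/8)) + (-6 - 3*log(2) + 3*log(3) + 2*exp(1)) = -7 - 6*log(2) + 2*exp(1) + 6*log(3).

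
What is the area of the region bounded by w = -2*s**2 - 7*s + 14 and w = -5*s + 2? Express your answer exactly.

Set the curves equal: -2*s**2 - 7*s + 14 = -5*s + 2, so -2*s**2 - 2*s + 12 = 0, which factors as -2*(s - 2)*(s + 3) = 0. The curves meet at s = -3, 2.
On [-3, 2], w = -2*s**2 - 7*s + 14 is on top; that piece has area ∫[-3,2] (-2*s**2 - 2*s + 12) ds = 125/3.

125/3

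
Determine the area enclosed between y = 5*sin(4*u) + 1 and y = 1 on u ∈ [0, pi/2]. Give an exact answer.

The difference (5*sin(4*u) + 1) - (1) = 5*sin(4*u) changes sign at u = pi/4 inside [0, pi/2], so split the integral there.
∫[0,pi/4] (5*sin(4*u)) du = 5/2.
∫[pi/4,pi/2] (5*sin(4*u)) du = -5/2; the area of that piece is 5/2.
Total area = 5/2 + 5/2 = 5.

5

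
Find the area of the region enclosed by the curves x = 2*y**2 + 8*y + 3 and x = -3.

Both boundary curves give x as a function of y, so integrate with respect to y. Setting them equal: 2*y**2 + 8*y + 6 = 0, i.e. 2*(y + 1)*(y + 3) = 0, so they meet at y = -3, -1.
For y in [-3, -1], x = 2*y**2 + 8*y + 3 is on the left; area = ∫[-3,-1] (-(2*y**2 + 8*y + 6)) dy = 8/3.

8/3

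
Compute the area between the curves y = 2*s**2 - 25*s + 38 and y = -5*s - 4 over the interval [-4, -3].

On [-4, -3], (2*s**2 - 25*s + 38) - (-5*s - 4) = 2*s**2 - 20*s + 42 is ≥ 0 throughout, so the area is a single integral of |2*s**2 - 20*s + 42|.
∫[-4,-3] (2*s**2 - 20*s + 42) ds = 410/3.

410/3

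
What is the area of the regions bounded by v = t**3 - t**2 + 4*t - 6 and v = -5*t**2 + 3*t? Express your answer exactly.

Set the curves equal: t**3 - t**2 + 4*t - 6 = -5*t**2 + 3*t, so t**3 + 4*t**2 + t - 6 = 0, which factors as (t - 1)*(t + 2)*(t + 3) = 0. The curves meet at t = -3, -2, 1.
On [-3, -2], v = t**3 - t**2 + 4*t - 6 is on top; that piece has area ∫[-3,-2] (t**3 + 4*t**2 + t - 6) dt = 7/12.
On [-2, 1], v = -5*t**2 + 3*t is on top; that piece has area ∫[-2,1] (-(t**3 + 4*t**2 + t - 6)) dt = 45/4.
Total enclosed area = 7/12 + 45/4 = 71/6.

71/6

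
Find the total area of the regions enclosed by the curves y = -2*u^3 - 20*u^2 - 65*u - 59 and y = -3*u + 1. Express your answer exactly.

37/6

Set the curves equal: -2*u^3 - 20*u^2 - 65*u - 59 = -3*u + 1, so -2*u^3 - 20*u^2 - 62*u - 60 = 0, which factors as -2*(u + 2)*(u + 3)*(u + 5) = 0. The curves meet at u = -5, -3, -2.
On [-5, -3], y = -3*u + 1 is on top; that piece has area ∫[-5,-3] (-(-2*u^3 - 20*u^2 - 62*u - 60)) du = 16/3.
On [-3, -2], y = -2*u^3 - 20*u^2 - 65*u - 59 is on top; that piece has area ∫[-3,-2] (-2*u^3 - 20*u^2 - 62*u - 60) du = 5/6.
Total enclosed area = 16/3 + 5/6 = 37/6.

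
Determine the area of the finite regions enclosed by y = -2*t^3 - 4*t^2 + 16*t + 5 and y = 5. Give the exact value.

Set the curves equal: -2*t^3 - 4*t^2 + 16*t + 5 = 5, so -2*t^3 - 4*t^2 + 16*t = 0, which factors as -2*t*(t - 2)*(t + 4) = 0. The curves meet at t = -4, 0, 2.
On [-4, 0], y = 5 is on top; that piece has area ∫[-4,0] (-(-2*t^3 - 4*t^2 + 16*t)) dt = 256/3.
On [0, 2], y = -2*t^3 - 4*t^2 + 16*t + 5 is on top; that piece has area ∫[0,2] (-2*t^3 - 4*t^2 + 16*t) dt = 40/3.
Total enclosed area = 256/3 + 40/3 = 296/3.

296/3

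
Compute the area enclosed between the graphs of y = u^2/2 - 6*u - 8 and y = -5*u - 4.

Set the curves equal: u^2/2 - 6*u - 8 = -5*u - 4, so u^2/2 - u - 4 = 0, which factors as (u - 4)*(u + 2)/2 = 0. The curves meet at u = -2, 4.
On [-2, 4], y = -5*u - 4 is on top; that piece has area ∫[-2,4] (-(u^2/2 - u - 4)) du = 18.

18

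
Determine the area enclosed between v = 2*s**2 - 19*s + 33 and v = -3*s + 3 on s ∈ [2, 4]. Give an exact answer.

The difference (2*s**2 - 19*s + 33) - (-3*s + 3) = 2*s**2 - 16*s + 30 changes sign at s = 3 inside [2, 4], so split the integral there.
∫[2,3] (2*s**2 - 16*s + 30) ds = 8/3.
∫[3,4] (2*s**2 - 16*s + 30) ds = -4/3; the area of that piece is 4/3.
Total area = 8/3 + 4/3 = 4.

4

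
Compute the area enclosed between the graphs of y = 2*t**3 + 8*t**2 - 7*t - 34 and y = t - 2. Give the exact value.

Set the curves equal: 2*t**3 + 8*t**2 - 7*t - 34 = t - 2, so 2*t**3 + 8*t**2 - 8*t - 32 = 0, which factors as 2*(t - 2)*(t + 2)*(t + 4) = 0. The curves meet at t = -4, -2, 2.
On [-4, -2], y = 2*t**3 + 8*t**2 - 7*t - 34 is on top; that piece has area ∫[-4,-2] (2*t**3 + 8*t**2 - 8*t - 32) dt = 40/3.
On [-2, 2], y = t - 2 is on top; that piece has area ∫[-2,2] (-(2*t**3 + 8*t**2 - 8*t - 32)) dt = 256/3.
Total enclosed area = 40/3 + 256/3 = 296/3.

296/3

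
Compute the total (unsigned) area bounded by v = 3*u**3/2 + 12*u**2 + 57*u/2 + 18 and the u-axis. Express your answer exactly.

The curve meets the u-axis where 3*u**3/2 + 12*u**2 + 57*u/2 + 18 = 0, i.e. 3*(u + 1)*(u + 3)*(u + 4)/2 = 0, at u = -4, -3, -1.
On [-4, -3] the curve lies above the axis; ∫[-4,-3] (3*u**3/2 + 12*u**2 + 57*u/2 + 18) du = 5/8, giving area 5/8.
On [-3, -1] the curve lies below the axis; ∫[-3,-1] (3*u**3/2 + 12*u**2 + 57*u/2 + 18) du = -4, giving area 4.
Total area = 5/8 + 4 = 37/8.

37/8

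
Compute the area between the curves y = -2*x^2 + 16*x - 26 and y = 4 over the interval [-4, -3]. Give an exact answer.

332/3

On [-4, -3], (-2*x^2 + 16*x - 26) - (4) = -2*x^2 + 16*x - 30 is ≤ 0 throughout, so the area is a single integral of |-2*x^2 + 16*x - 30|.
∫[-4,-3] (-2*x^2 + 16*x - 30) dx = -332/3; the area of that piece is 332/3.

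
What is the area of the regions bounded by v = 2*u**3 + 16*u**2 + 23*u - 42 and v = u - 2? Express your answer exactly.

Set the curves equal: 2*u**3 + 16*u**2 + 23*u - 42 = u - 2, so 2*u**3 + 16*u**2 + 22*u - 40 = 0, which factors as 2*(u - 1)*(u + 4)*(u + 5) = 0. The curves meet at u = -5, -4, 1.
On [-5, -4], v = 2*u**3 + 16*u**2 + 23*u - 42 is on top; that piece has area ∫[-5,-4] (2*u**3 + 16*u**2 + 22*u - 40) du = 11/6.
On [-4, 1], v = u - 2 is on top; that piece has area ∫[-4,1] (-(2*u**3 + 16*u**2 + 22*u - 40)) du = 875/6.
Total enclosed area = 11/6 + 875/6 = 443/3.

443/3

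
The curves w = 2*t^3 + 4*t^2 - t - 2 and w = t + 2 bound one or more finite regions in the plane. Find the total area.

37/6

Set the curves equal: 2*t^3 + 4*t^2 - t - 2 = t + 2, so 2*t^3 + 4*t^2 - 2*t - 4 = 0, which factors as 2*(t - 1)*(t + 1)*(t + 2) = 0. The curves meet at t = -2, -1, 1.
On [-2, -1], w = 2*t^3 + 4*t^2 - t - 2 is on top; that piece has area ∫[-2,-1] (2*t^3 + 4*t^2 - 2*t - 4) dt = 5/6.
On [-1, 1], w = t + 2 is on top; that piece has area ∫[-1,1] (-(2*t^3 + 4*t^2 - 2*t - 4)) dt = 16/3.
Total enclosed area = 5/6 + 16/3 = 37/6.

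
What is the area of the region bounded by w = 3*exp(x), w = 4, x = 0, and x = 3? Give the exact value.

-17 - 8*log(3) + 16*log(2) + 3*exp(3)

The difference (3*exp(x)) - (4) = 3*exp(x) - 4 changes sign at x = log(4/3) inside [0, 3], so split the integral there.
∫[0,log(4/3)] (3*exp(x) - 4) dx = log(81/256) + 1; the area of that piece is -1 + log(256/81).
∫[log(4/3),3] (3*exp(x) - 4) dx = -16 - 4*log(3) + 8*log(2) + 3*exp(3).
Total area = (-1 + log(256/81)) + (-16 - 4*log(3) + 8*log(2) + 3*exp(3)) = -17 - 8*log(3) + 16*log(2) + 3*exp(3).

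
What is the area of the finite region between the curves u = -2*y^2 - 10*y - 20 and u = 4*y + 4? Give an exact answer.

1/3

Both boundary curves give u as a function of y, so integrate with respect to y. Setting them equal: -2*y^2 - 14*y - 24 = 0, i.e. -2*(y + 3)*(y + 4) = 0, so they meet at y = -4, -3.
For y in [-4, -3], u = -2*y^2 - 10*y - 20 is on the right; area = ∫[-4,-3] (-2*y^2 - 14*y - 24) dy = 1/3.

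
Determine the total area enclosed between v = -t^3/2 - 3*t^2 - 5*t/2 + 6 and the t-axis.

The curve meets the t-axis where -t^3/2 - 3*t^2 - 5*t/2 + 6 = 0, i.e. -(t - 1)*(t + 3)*(t + 4)/2 = 0, at t = -4, -3, 1.
On [-4, -3] the curve lies below the axis; ∫[-4,-3] (-t^3/2 - 3*t^2 - 5*t/2 + 6) dt = -3/8, giving area 3/8.
On [-3, 1] the curve lies above the axis; ∫[-3,1] (-t^3/2 - 3*t^2 - 5*t/2 + 6) dt = 16, giving area 16.
Total area = 3/8 + 16 = 131/8.

131/8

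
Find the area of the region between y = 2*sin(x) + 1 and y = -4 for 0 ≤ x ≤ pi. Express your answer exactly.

4 + 5*pi

On [0, pi], (2*sin(x) + 1) - (-4) = 2*sin(x) + 5 is ≥ 0 throughout, so the area is a single integral of |2*sin(x) + 5|.
∫[0,pi] (2*sin(x) + 5) dx = 4 + 5*pi.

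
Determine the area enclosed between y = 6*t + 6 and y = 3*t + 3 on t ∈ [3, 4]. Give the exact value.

On [3, 4], (6*t + 6) - (3*t + 3) = 3*t + 3 is ≥ 0 throughout, so the area is a single integral of |3*t + 3|.
∫[3,4] (3*t + 3) dt = 27/2.

27/2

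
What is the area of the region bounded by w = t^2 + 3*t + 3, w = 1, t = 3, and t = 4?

On [3, 4], (t^2 + 3*t + 3) - (1) = t^2 + 3*t + 2 is ≥ 0 throughout, so the area is a single integral of |t^2 + 3*t + 2|.
∫[3,4] (t^2 + 3*t + 2) dt = 149/6.

149/6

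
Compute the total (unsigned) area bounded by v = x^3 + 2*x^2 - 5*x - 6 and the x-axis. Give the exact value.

253/12

The curve meets the x-axis where x^3 + 2*x^2 - 5*x - 6 = 0, i.e. (x - 2)*(x + 1)*(x + 3) = 0, at x = -3, -1, 2.
On [-3, -1] the curve lies above the axis; ∫[-3,-1] (x^3 + 2*x^2 - 5*x - 6) dx = 16/3, giving area 16/3.
On [-1, 2] the curve lies below the axis; ∫[-1,2] (x^3 + 2*x^2 - 5*x - 6) dx = -63/4, giving area 63/4.
Total area = 16/3 + 63/4 = 253/12.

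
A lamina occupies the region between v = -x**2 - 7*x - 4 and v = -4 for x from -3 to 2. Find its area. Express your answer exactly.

235/6

The difference (-x**2 - 7*x - 4) - (-4) = -x**2 - 7*x changes sign at x = 0 inside [-3, 2], so split the integral there.
∫[-3,0] (-x**2 - 7*x) dx = 45/2.
∫[0,2] (-x**2 - 7*x) dx = -50/3; the area of that piece is 50/3.
Total area = 45/2 + 50/3 = 235/6.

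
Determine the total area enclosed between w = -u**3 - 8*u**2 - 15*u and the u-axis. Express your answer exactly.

The curve meets the u-axis where -u**3 - 8*u**2 - 15*u = 0, i.e. -u*(u + 3)*(u + 5) = 0, at u = -5, -3, 0.
On [-5, -3] the curve lies below the axis; ∫[-5,-3] (-u**3 - 8*u**2 - 15*u) du = -16/3, giving area 16/3.
On [-3, 0] the curve lies above the axis; ∫[-3,0] (-u**3 - 8*u**2 - 15*u) du = 63/4, giving area 63/4.
Total area = 16/3 + 63/4 = 253/12.

253/12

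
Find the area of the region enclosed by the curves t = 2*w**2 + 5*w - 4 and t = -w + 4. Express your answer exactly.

Both boundary curves give t as a function of w, so integrate with respect to w. Setting them equal: 2*w**2 + 6*w - 8 = 0, i.e. 2*(w - 1)*(w + 4) = 0, so they meet at w = -4, 1.
For w in [-4, 1], t = 2*w**2 + 5*w - 4 is on the left; area = ∫[-4,1] (-(2*w**2 + 6*w - 8)) dw = 125/3.

125/3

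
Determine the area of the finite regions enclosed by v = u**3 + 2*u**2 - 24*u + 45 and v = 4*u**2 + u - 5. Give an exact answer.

Set the curves equal: u**3 + 2*u**2 - 24*u + 45 = 4*u**2 + u - 5, so u**3 - 2*u**2 - 25*u + 50 = 0, which factors as (u - 5)*(u - 2)*(u + 5) = 0. The curves meet at u = -5, 2, 5.
On [-5, 2], v = u**3 + 2*u**2 - 24*u + 45 is on top; that piece has area ∫[-5,2] (u**3 - 2*u**2 - 25*u + 50) du = 4459/12.
On [2, 5], v = 4*u**2 + u - 5 is on top; that piece has area ∫[2,5] (-(u**3 - 2*u**2 - 25*u + 50)) du = 153/4.
Total enclosed area = 4459/12 + 153/4 = 2459/6.

2459/6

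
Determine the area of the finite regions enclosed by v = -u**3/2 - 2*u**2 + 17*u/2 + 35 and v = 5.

Set the curves equal: -u**3/2 - 2*u**2 + 17*u/2 + 35 = 5, so -u**3/2 - 2*u**2 + 17*u/2 + 30 = 0, which factors as -(u - 4)*(u + 3)*(u + 5)/2 = 0. The curves meet at u = -5, -3, 4.
On [-5, -3], v = 5 is on top; that piece has area ∫[-5,-3] (-(-u**3/2 - 2*u**2 + 17*u/2 + 30)) du = 16/3.
On [-3, 4], v = -u**3/2 - 2*u**2 + 17*u/2 + 35 is on top; that piece has area ∫[-3,4] (-u**3/2 - 2*u**2 + 17*u/2 + 30) du = 3773/24.
Total enclosed area = 16/3 + 3773/24 = 3901/24.

3901/24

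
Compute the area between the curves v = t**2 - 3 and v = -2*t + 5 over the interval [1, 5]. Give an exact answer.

The difference (t**2 - 3) - (-2*t + 5) = t**2 + 2*t - 8 changes sign at t = 2 inside [1, 5], so split the integral there.
∫[1,2] (t**2 + 2*t - 8) dt = -8/3; the area of that piece is 8/3.
∫[2,5] (t**2 + 2*t - 8) dt = 36.
Total area = 8/3 + 36 = 116/3.

116/3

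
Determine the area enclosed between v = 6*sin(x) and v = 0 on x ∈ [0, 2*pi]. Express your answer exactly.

24

The difference (6*sin(x)) - (0) = 6*sin(x) changes sign at x = pi inside [0, 2*pi], so split the integral there.
∫[0,pi] (6*sin(x)) dx = 12.
∫[pi,2*pi] (6*sin(x)) dx = -12; the area of that piece is 12.
Total area = 12 + 12 = 24.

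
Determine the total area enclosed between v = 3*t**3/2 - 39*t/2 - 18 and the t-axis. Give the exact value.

1221/8

The curve meets the t-axis where 3*t**3/2 - 39*t/2 - 18 = 0, i.e. 3*(t - 4)*(t + 1)*(t + 3)/2 = 0, at t = -3, -1, 4.
On [-3, -1] the curve lies above the axis; ∫[-3,-1] (3*t**3/2 - 39*t/2 - 18) dt = 12, giving area 12.
On [-1, 4] the curve lies below the axis; ∫[-1,4] (3*t**3/2 - 39*t/2 - 18) dt = -1125/8, giving area 1125/8.
Total area = 12 + 1125/8 = 1221/8.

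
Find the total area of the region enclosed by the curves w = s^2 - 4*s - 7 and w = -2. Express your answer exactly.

36

Set the curves equal: s^2 - 4*s - 7 = -2, so s^2 - 4*s - 5 = 0, which factors as (s - 5)*(s + 1) = 0. The curves meet at s = -1, 5.
On [-1, 5], w = -2 is on top; that piece has area ∫[-1,5] (-(s^2 - 4*s - 5)) ds = 36.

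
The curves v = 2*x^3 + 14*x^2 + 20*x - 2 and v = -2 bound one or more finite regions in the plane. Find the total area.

Set the curves equal: 2*x^3 + 14*x^2 + 20*x - 2 = -2, so 2*x^3 + 14*x^2 + 20*x = 0, which factors as 2*x*(x + 2)*(x + 5) = 0. The curves meet at x = -5, -2, 0.
On [-5, -2], v = 2*x^3 + 14*x^2 + 20*x - 2 is on top; that piece has area ∫[-5,-2] (2*x^3 + 14*x^2 + 20*x) dx = 63/2.
On [-2, 0], v = -2 is on top; that piece has area ∫[-2,0] (-(2*x^3 + 14*x^2 + 20*x)) dx = 32/3.
Total enclosed area = 63/2 + 32/3 = 253/6.

253/6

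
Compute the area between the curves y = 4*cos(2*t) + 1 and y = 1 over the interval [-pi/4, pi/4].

4

On [-pi/4, pi/4], (4*cos(2*t) + 1) - (1) = 4*cos(2*t) is ≥ 0 throughout, so the area is a single integral of |4*cos(2*t)|.
∫[-pi/4,pi/4] (4*cos(2*t)) dt = 4.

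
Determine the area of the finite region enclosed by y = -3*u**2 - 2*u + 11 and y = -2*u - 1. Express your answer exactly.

Set the curves equal: -3*u**2 - 2*u + 11 = -2*u - 1, so -3*u**2 + 12 = 0, which factors as -3*(u - 2)*(u + 2) = 0. The curves meet at u = -2, 2.
On [-2, 2], y = -3*u**2 - 2*u + 11 is on top; that piece has area ∫[-2,2] (-3*u**2 + 12) du = 32.

32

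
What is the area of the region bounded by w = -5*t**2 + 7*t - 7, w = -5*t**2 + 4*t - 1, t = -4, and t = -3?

On [-4, -3], (-5*t**2 + 7*t - 7) - (-5*t**2 + 4*t - 1) = 3*t - 6 is ≤ 0 throughout, so the area is a single integral of |3*t - 6|.
∫[-4,-3] (3*t - 6) dt = -33/2; the area of that piece is 33/2.

33/2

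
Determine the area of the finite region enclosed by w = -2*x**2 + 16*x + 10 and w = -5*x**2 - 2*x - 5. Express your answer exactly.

Set the curves equal: -2*x**2 + 16*x + 10 = -5*x**2 - 2*x - 5, so 3*x**2 + 18*x + 15 = 0, which factors as 3*(x + 1)*(x + 5) = 0. The curves meet at x = -5, -1.
On [-5, -1], w = -5*x**2 - 2*x - 5 is on top; that piece has area ∫[-5,-1] (-(3*x**2 + 18*x + 15)) dx = 32.

32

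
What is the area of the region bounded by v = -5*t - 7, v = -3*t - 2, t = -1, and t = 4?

40

On [-1, 4], (-5*t - 7) - (-3*t - 2) = -2*t - 5 is ≤ 0 throughout, so the area is a single integral of |-2*t - 5|.
∫[-1,4] (-2*t - 5) dt = -40; the area of that piece is 40.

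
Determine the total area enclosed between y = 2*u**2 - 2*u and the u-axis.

1/3

The curve meets the u-axis where 2*u**2 - 2*u = 0, i.e. 2*u*(u - 1) = 0, at u = 0, 1.
On [0, 1] the curve lies below the axis; ∫[0,1] (2*u**2 - 2*u) du = -1/3, giving area 1/3.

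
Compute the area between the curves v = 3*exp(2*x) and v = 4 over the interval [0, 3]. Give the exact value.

-29/2 - 4*log(3) + 8*log(2) + 3*exp(6)/2

The difference (3*exp(2*x)) - (4) = 3*exp(2*x) - 4 changes sign at x = -log(3)/2 + log(2) inside [0, 3], so split the integral there.
∫[0,-log(3)/2 + log(2)] (3*exp(2*x) - 4) dx = log(9/16) + 1/2; the area of that piece is -1/2 + log(16/9).
∫[-log(3)/2 + log(2),3] (3*exp(2*x) - 4) dx = -14 - 2*log(3) + 4*log(2) + 3*exp(6)/2.
Total area = (-1/2 + log(16/9)) + (-14 - 2*log(3) + 4*log(2) + 3*exp(6)/2) = -29/2 - 4*log(3) + 8*log(2) + 3*exp(6)/2.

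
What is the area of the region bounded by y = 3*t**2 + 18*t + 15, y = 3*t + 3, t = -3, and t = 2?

155/2

The difference (3*t**2 + 18*t + 15) - (3*t + 3) = 3*t**2 + 15*t + 12 changes sign at t = -1 inside [-3, 2], so split the integral there.
∫[-3,-1] (3*t**2 + 15*t + 12) dt = -10; the area of that piece is 10.
∫[-1,2] (3*t**2 + 15*t + 12) dt = 135/2.
Total area = 10 + 135/2 = 155/2.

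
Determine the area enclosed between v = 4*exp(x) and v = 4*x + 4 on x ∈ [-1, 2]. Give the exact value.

-18 - 4*exp(-1) + 4*exp(2)

On [-1, 2], (4*exp(x)) - (4*x + 4) = -4*x + 4*exp(x) - 4 is ≥ 0 throughout, so the area is a single integral of |-4*x + 4*exp(x) - 4|.
∫[-1,2] (-4*x + 4*exp(x) - 4) dx = -18 - 4*exp(-1) + 4*exp(2).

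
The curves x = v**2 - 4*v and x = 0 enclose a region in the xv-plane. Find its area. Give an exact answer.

Both boundary curves give x as a function of v, so integrate with respect to v. Setting them equal: v**2 - 4*v = 0, i.e. v*(v - 4) = 0, so they meet at v = 0, 4.
For v in [0, 4], x = v**2 - 4*v is on the left; area = ∫[0,4] (-(v**2 - 4*v)) dv = 32/3.

32/3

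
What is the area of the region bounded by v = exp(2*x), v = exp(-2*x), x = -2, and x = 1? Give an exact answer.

-2 + exp(-4)/2 + exp(-2)/2 + exp(2)/2 + exp(4)/2

The difference (exp(2*x)) - (exp(-2*x)) = exp(2*x) - exp(-2*x) changes sign at x = 0 inside [-2, 1], so split the integral there.
∫[-2,0] (exp(2*x) - exp(-2*x)) dx = -exp(4)/2 - exp(-4)/2 + 1; the area of that piece is -1 + exp(-4)/2 + exp(4)/2.
∫[0,1] (exp(2*x) - exp(-2*x)) dx = -1 + exp(-2)/2 + exp(2)/2.
Total area = (-1 + exp(-4)/2 + exp(4)/2) + (-1 + exp(-2)/2 + exp(2)/2) = -2 + exp(-4)/2 + exp(-2)/2 + exp(2)/2 + exp(4)/2.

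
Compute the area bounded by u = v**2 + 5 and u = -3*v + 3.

1/6

Both boundary curves give u as a function of v, so integrate with respect to v. Setting them equal: v**2 + 3*v + 2 = 0, i.e. (v + 1)*(v + 2) = 0, so they meet at v = -2, -1.
For v in [-2, -1], u = v**2 + 5 is on the left; area = ∫[-2,-1] (-(v**2 + 3*v + 2)) dv = 1/6.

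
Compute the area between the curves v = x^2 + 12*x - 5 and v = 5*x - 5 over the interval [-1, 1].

7

The difference (x^2 + 12*x - 5) - (5*x - 5) = x^2 + 7*x changes sign at x = 0 inside [-1, 1], so split the integral there.
∫[-1,0] (x^2 + 7*x) dx = -19/6; the area of that piece is 19/6.
∫[0,1] (x^2 + 7*x) dx = 23/6.
Total area = 19/6 + 23/6 = 7.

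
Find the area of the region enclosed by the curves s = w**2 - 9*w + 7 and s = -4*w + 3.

9/2

Both boundary curves give s as a function of w, so integrate with respect to w. Setting them equal: w**2 - 5*w + 4 = 0, i.e. (w - 4)*(w - 1) = 0, so they meet at w = 1, 4.
For w in [1, 4], s = w**2 - 9*w + 7 is on the left; area = ∫[1,4] (-(w**2 - 5*w + 4)) dw = 9/2.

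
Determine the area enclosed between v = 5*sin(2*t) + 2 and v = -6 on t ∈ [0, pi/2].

5 + 4*pi

On [0, pi/2], (5*sin(2*t) + 2) - (-6) = 5*sin(2*t) + 8 is ≥ 0 throughout, so the area is a single integral of |5*sin(2*t) + 8|.
∫[0,pi/2] (5*sin(2*t) + 8) dt = 5 + 4*pi.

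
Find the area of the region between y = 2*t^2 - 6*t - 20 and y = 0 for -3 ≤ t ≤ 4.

347/3

The difference (2*t^2 - 6*t - 20) - (0) = 2*t^2 - 6*t - 20 changes sign at t = -2 inside [-3, 4], so split the integral there.
∫[-3,-2] (2*t^2 - 6*t - 20) dt = 23/3.
∫[-2,4] (2*t^2 - 6*t - 20) dt = -108; the area of that piece is 108.
Total area = 23/3 + 108 = 347/3.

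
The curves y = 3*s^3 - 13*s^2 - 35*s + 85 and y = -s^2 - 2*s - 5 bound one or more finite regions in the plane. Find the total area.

863/2

Set the curves equal: 3*s^3 - 13*s^2 - 35*s + 85 = -s^2 - 2*s - 5, so 3*s^3 - 12*s^2 - 33*s + 90 = 0, which factors as 3*(s - 5)*(s - 2)*(s + 3) = 0. The curves meet at s = -3, 2, 5.
On [-3, 2], y = 3*s^3 - 13*s^2 - 35*s + 85 is on top; that piece has area ∫[-3,2] (3*s^3 - 12*s^2 - 33*s + 90) ds = 1375/4.
On [2, 5], y = -s^2 - 2*s - 5 is on top; that piece has area ∫[2,5] (-(3*s^3 - 12*s^2 - 33*s + 90)) ds = 351/4.
Total enclosed area = 1375/4 + 351/4 = 863/2.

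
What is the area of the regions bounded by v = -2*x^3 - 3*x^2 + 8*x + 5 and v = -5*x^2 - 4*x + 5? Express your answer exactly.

253/6

Set the curves equal: -2*x^3 - 3*x^2 + 8*x + 5 = -5*x^2 - 4*x + 5, so -2*x^3 + 2*x^2 + 12*x = 0, which factors as -2*x*(x - 3)*(x + 2) = 0. The curves meet at x = -2, 0, 3.
On [-2, 0], v = -5*x^2 - 4*x + 5 is on top; that piece has area ∫[-2,0] (-(-2*x^3 + 2*x^2 + 12*x)) dx = 32/3.
On [0, 3], v = -2*x^3 - 3*x^2 + 8*x + 5 is on top; that piece has area ∫[0,3] (-2*x^3 + 2*x^2 + 12*x) dx = 63/2.
Total enclosed area = 32/3 + 63/2 = 253/6.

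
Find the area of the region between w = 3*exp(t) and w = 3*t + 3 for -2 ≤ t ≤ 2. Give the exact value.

-12 - 3*exp(-2) + 3*exp(2)

On [-2, 2], (3*exp(t)) - (3*t + 3) = -3*t + 3*exp(t) - 3 is ≥ 0 throughout, so the area is a single integral of |-3*t + 3*exp(t) - 3|.
∫[-2,2] (-3*t + 3*exp(t) - 3) dt = -12 - 3*exp(-2) + 3*exp(2).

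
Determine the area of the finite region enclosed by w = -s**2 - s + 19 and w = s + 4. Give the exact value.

256/3

Set the curves equal: -s**2 - s + 19 = s + 4, so -s**2 - 2*s + 15 = 0, which factors as -(s - 3)*(s + 5) = 0. The curves meet at s = -5, 3.
On [-5, 3], w = -s**2 - s + 19 is on top; that piece has area ∫[-5,3] (-s**2 - 2*s + 15) ds = 256/3.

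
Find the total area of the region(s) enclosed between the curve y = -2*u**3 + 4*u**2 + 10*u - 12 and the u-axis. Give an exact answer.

253/6

The curve meets the u-axis where -2*u**3 + 4*u**2 + 10*u - 12 = 0, i.e. -2*(u - 3)*(u - 1)*(u + 2) = 0, at u = -2, 1, 3.
On [-2, 1] the curve lies below the axis; ∫[-2,1] (-2*u**3 + 4*u**2 + 10*u - 12) du = -63/2, giving area 63/2.
On [1, 3] the curve lies above the axis; ∫[1,3] (-2*u**3 + 4*u**2 + 10*u - 12) du = 32/3, giving area 32/3.
Total area = 63/2 + 32/3 = 253/6.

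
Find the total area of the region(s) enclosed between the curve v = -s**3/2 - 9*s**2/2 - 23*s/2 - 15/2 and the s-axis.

4

The curve meets the s-axis where -s**3/2 - 9*s**2/2 - 23*s/2 - 15/2 = 0, i.e. -(s + 1)*(s + 3)*(s + 5)/2 = 0, at s = -5, -3, -1.
On [-5, -3] the curve lies below the axis; ∫[-5,-3] (-s**3/2 - 9*s**2/2 - 23*s/2 - 15/2) ds = -2, giving area 2.
On [-3, -1] the curve lies above the axis; ∫[-3,-1] (-s**3/2 - 9*s**2/2 - 23*s/2 - 15/2) ds = 2, giving area 2.
Total area = 2 + 2 = 4.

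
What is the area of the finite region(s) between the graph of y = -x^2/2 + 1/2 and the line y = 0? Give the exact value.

2/3

The curve meets the x-axis where -x^2/2 + 1/2 = 0, i.e. -(x - 1)*(x + 1)/2 = 0, at x = -1, 1.
On [-1, 1] the curve lies above the axis; ∫[-1,1] (-x^2/2 + 1/2) dx = 2/3, giving area 2/3.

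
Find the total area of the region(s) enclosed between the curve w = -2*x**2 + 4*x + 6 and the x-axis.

64/3

The curve meets the x-axis where -2*x**2 + 4*x + 6 = 0, i.e. -2*(x - 3)*(x + 1) = 0, at x = -1, 3.
On [-1, 3] the curve lies above the axis; ∫[-1,3] (-2*x**2 + 4*x + 6) dx = 64/3, giving area 64/3.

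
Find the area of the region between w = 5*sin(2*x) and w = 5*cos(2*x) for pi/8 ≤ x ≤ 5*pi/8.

On [pi/8, 5*pi/8], (5*sin(2*x)) - (5*cos(2*x)) = 5*sin(2*x) - 5*cos(2*x) is ≥ 0 throughout, so the area is a single integral of |5*sin(2*x) - 5*cos(2*x)|.
∫[pi/8,5*pi/8] (5*sin(2*x) - 5*cos(2*x)) dx = 5*sqrt(2).

5*sqrt(2)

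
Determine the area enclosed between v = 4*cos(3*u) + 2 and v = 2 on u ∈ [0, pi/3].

The difference (4*cos(3*u) + 2) - (2) = 4*cos(3*u) changes sign at u = pi/6 inside [0, pi/3], so split the integral there.
∫[0,pi/6] (4*cos(3*u)) du = 4/3.
∫[pi/6,pi/3] (4*cos(3*u)) du = -4/3; the area of that piece is 4/3.
Total area = 4/3 + 4/3 = 8/3.

8/3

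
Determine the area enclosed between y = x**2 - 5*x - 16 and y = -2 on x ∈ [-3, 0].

121/6

The difference (x**2 - 5*x - 16) - (-2) = x**2 - 5*x - 14 changes sign at x = -2 inside [-3, 0], so split the integral there.
∫[-3,-2] (x**2 - 5*x - 14) dx = 29/6.
∫[-2,0] (x**2 - 5*x - 14) dx = -46/3; the area of that piece is 46/3.
Total area = 29/6 + 46/3 = 121/6.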